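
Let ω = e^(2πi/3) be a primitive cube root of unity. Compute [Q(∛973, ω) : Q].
[Q(∛973, ω) : Q] = 6

[Q(∛973):Q] = 3 (min poly x^3 - 973, irreducible since 973 is not a perfect cube). [Q(ω):Q] = 2 (min poly x^2 + x + 1). Since Q(∛973) ⊂ R and ω ∉ R, we have ω ∉ Q(∛973), so x^2 + x + 1 remains irreducible over Q(∛973) and [Q(∛973, ω) : Q(∛973)] = 2. By the tower law, [Q(∛973, ω) : Q] = 3 · 2 = 6. (In fact Q(∛973, ω) is the splitting field of x^3 - 973 over Q.)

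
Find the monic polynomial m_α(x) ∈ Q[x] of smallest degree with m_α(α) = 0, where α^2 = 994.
m_α(x) = x^2 - 994

α satisfies α^2 - 994 = 0, so x^2 - 994 annihilates α. Since d = 994 is squarefree and ≠ 1, it is not a perfect square in Q, so x^2 - 994 has no rational root and is therefore irreducible over Q (a degree-2 polynomial over a field is irreducible iff it has no root). Hence m_α(x) = x^2 - 994.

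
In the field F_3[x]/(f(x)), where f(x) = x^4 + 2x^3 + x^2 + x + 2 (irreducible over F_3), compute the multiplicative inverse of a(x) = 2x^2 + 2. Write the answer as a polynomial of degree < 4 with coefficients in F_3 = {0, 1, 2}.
a(x)^(-1) ≡ 2x^3 + 2x^2 + 2x + 1 (mod f(x))

Since f is irreducible over F_3, F_3[x]/(f) is a field and a(x) ≠ 0 has an inverse. Apply the extended Euclidean algorithm to f(x) and a(x) in F_3[x]: f(x) = (2x^2 + x)·a(x) + (2x + 2);  a(x) = (x + 2)·(2x + 2) + (1). The last nonzero remainder is the constant 1 = gcd(f, a) in F_3. Back-substituting through the division chain expresses 1 = s(x)·a(x) + t(x)·f(x) with s(x) ≡ 2x^3 + 2x^2 + 2x + 1 (mod f), so a(x)^(-1) ≡ s(x) = 2x^3 + 2x^2 + 2x + 1 (mod f). Check: (2x^2 + 2)·(2x^3 + 2x^2 + 2x + 1) = x^5 + x^4 + 2x^3 + x + 2 ≡ 1 (mod x^4 + 2x^3 + x^2 + x + 2).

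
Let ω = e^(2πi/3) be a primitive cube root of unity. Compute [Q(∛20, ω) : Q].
[Q(∛20, ω) : Q] = 6

[Q(∛20):Q] = 3 (min poly x^3 - 20, irreducible since 20 is not a perfect cube). [Q(ω):Q] = 2 (min poly x^2 + x + 1). Since Q(∛20) ⊂ R and ω ∉ R, we have ω ∉ Q(∛20), so x^2 + x + 1 remains irreducible over Q(∛20) and [Q(∛20, ω) : Q(∛20)] = 2. By the tower law, [Q(∛20, ω) : Q] = 3 · 2 = 6. (In fact Q(∛20, ω) is the splitting field of x^3 - 20 over Q.)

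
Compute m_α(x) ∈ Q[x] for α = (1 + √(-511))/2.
m_α(x) = x^2 - x + 128

From 2α - 1 = √(-511), squaring gives (2α - 1)^2 = -511, i.e. 4α^2 - 4α + 1 = -511, so α^2 - α + (1 + 511)/4 = 0. Since -511 ≡ 1 (mod 4), (1 + 511)/4 = 128 ∈ Z. The polynomial x^2 - x + 128 has discriminant 1 - 4·(128) = -511, which is not a perfect square in Q (d = -511 is squarefree and ≠ 1), so x^2 - x + 128 is irreducible over Q. It is the minimal polynomial of α.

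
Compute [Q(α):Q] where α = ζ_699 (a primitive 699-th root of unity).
[Q(α):Q] = 464

The minimal polynomial of ζ_699 over Q is the 699-th cyclotomic polynomial Φ_699(x), which is irreducible over Q and has degree φ(699) = 464. Hence [Q(α):Q] = φ(699) = 464.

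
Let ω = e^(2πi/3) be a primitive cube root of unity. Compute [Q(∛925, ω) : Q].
[Q(∛925, ω) : Q] = 6

[Q(∛925):Q] = 3 (min poly x^3 - 925, irreducible since 925 is not a perfect cube). [Q(ω):Q] = 2 (min poly x^2 + x + 1). Since Q(∛925) ⊂ R and ω ∉ R, we have ω ∉ Q(∛925), so x^2 + x + 1 remains irreducible over Q(∛925) and [Q(∛925, ω) : Q(∛925)] = 2. By the tower law, [Q(∛925, ω) : Q] = 3 · 2 = 6. (In fact Q(∛925, ω) is the splitting field of x^3 - 925 over Q.)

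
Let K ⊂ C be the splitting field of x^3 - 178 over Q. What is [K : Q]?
[K : Q] = 6

The roots of x^3 - 178 are ∛178, ω∛178, ω^2∛178 where ω = e^(2πi/3) is a primitive cube root of unity, so K = Q(∛178, ω). Now [Q(∛178):Q] = 3 (since 178 is not a perfect cube, x^3 - 178 is irreducible) and [Q(ω):Q] = 2. Both 2 and 3 divide [K:Q], and [K:Q] ≤ 3·2 = 6, so [K:Q] = 6. (Equivalently: Q(∛178) ⊂ R but ω ∉ R, so [K : Q(∛178)] = 2.)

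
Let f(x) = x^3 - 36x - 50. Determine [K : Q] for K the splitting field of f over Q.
[K : Q] = 6

By the rational root test, any rational root of the monic integer polynomial f(x) = x^3 - 36x - 50 must be an integer dividing the constant term -50, i.e. one of ±{1, 2, 5, 10, 25, 50}. Evaluating: f(1) = -85, f(-1) = -15, f(2) = -114, f(-2) = 14, f(5) = -105, f(-5) = 5, f(10) = 590, f(-10) = -690, f(25) = 14675, f(-25) = -14775, f(50) = 123150, f(-50) = -123250; none is 0, so f has no rational root and is therefore irreducible over Q (a cubic with no linear factor over a field is irreducible). For an irreducible cubic, the Galois group is A_3 or S_3 according as the discriminant disc(f) = -4a^3 - 27b^2 = -4·(-36)^3 - 27·(-50)^2 = 119124 is or is not a square in Q. Here disc(f) = 119124 is not a perfect square in Q, so the Galois group of f over Q is not contained in A_3 and must be all of S_3. The splitting field has degree |S_3| = 6 over Q, so [K : Q] = 6.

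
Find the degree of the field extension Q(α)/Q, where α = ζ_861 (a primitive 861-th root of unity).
[Q(α):Q] = 480

The minimal polynomial of ζ_861 over Q is the 861-th cyclotomic polynomial Φ_861(x), which is irreducible over Q and has degree φ(861) = 480. Hence [Q(α):Q] = φ(861) = 480.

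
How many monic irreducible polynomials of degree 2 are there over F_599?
There are 179101 monic irreducible polynomials of degree 2 over F_599

Each element of F_{599^2} that lies in no proper subfield is a root of exactly one monic irreducible of degree 2 over F_599, and each such polynomial has 2 distinct roots in F_{599^2}. By Möbius inversion the count is N_599(2) = (1/2) Σ_{d|2} μ(2/d) · 599^d = (1/2)(μ(2)·599^1 + μ(1)·599^2) = 358202/2 = 179101.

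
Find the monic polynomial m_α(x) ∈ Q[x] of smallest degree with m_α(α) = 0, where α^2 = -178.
m_α(x) = x^2 + 178

α satisfies α^2 + 178 = 0, so x^2 + 178 annihilates α. Since d = -178 is squarefree and ≠ 1, it is not a perfect square in Q, so x^2 + 178 has no rational root and is therefore irreducible over Q (a degree-2 polynomial over a field is irreducible iff it has no root). Hence m_α(x) = x^2 + 178.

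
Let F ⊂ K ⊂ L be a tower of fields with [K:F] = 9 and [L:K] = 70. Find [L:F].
[L:F] = 630

The tower law says that for any tower of field extensions F ⊂ K ⊂ L with finite degrees, [L:F] = [L:K] · [K:F]. Here this gives [L:F] = 70 · 9 = 630.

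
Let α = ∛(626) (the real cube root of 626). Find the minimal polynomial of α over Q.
m_α(x) = x^3 - 626

α satisfies α^3 = 626, so x^3 - 626 annihilates α. By the rational root test, a rational root p/q (in lowest terms) of x^3 - 626 would satisfy p^3 = 626 q^3, forcing q = 1 and p^3 = 626; but 626 is not a perfect cube, contradiction. A monic cubic over Q with no rational root is irreducible (any nontrivial factorization would include a linear factor). Hence x^3 - 626 is the minimal polynomial of α, and in particular [Q(α):Q] = 3.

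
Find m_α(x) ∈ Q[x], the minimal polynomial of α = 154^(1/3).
m_α(x) = x^3 - 154

α satisfies α^3 = 154, so x^3 - 154 annihilates α. By the rational root test, a rational root p/q (in lowest terms) of x^3 - 154 would satisfy p^3 = 154 q^3, forcing q = 1 and p^3 = 154; but 154 is not a perfect cube, contradiction. A monic cubic over Q with no rational root is irreducible (any nontrivial factorization would include a linear factor). Hence x^3 - 154 is the minimal polynomial of α, and in particular [Q(α):Q] = 3.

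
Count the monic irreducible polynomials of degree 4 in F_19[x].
There are 32490 monic irreducible polynomials of degree 4 over F_19

Each element of F_{19^4} that lies in no proper subfield is a root of exactly one monic irreducible of degree 4 over F_19, and each such polynomial has 4 distinct roots in F_{19^4}. By Möbius inversion the count is N_19(4) = (1/4) Σ_{d|4} μ(4/d) · 19^d = (1/4)(μ(4)·19^1 + μ(2)·19^2 + μ(1)·19^4) = 129960/4 = 32490.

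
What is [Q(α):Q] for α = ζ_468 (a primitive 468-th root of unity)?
[Q(α):Q] = 144

The minimal polynomial of ζ_468 over Q is the 468-th cyclotomic polynomial Φ_468(x), which is irreducible over Q and has degree φ(468) = 144. Hence [Q(α):Q] = φ(468) = 144.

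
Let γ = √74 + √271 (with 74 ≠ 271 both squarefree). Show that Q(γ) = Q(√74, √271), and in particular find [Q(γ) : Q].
[Q(γ) : Q] = 4 (equivalently, Q(γ) = Q(√74, √271))

Obviously Q(γ) ⊆ Q(√74, √271), and [Q(√74, √271):Q] = 4 (since 74, 271 are distinct squarefree integers > 1 with 20054 not a perfect square). To show equality we compute the minimal polynomial of γ. From γ = √74 + √271: γ^2 = 74 + 2√(20054) + 271 = 345 + 2√(20054), so γ^2 - 345 = 2√(20054); squaring, (γ^2 - 345)^2 = 4·20054, i.e. γ^4 - 690γ^2 + 119025 - 80216 = 0, i.e. γ^4 - 690γ^2 + 38809 = 0. So γ is a root of x^4 - 690x^2 + 38809. This polynomial is irreducible over Q: it has no rational root (each ±√74 ± √271 is irrational), and any factorization into two quadratics over Q would force √(20054) ∈ Q (pairing opposite roots) or √74, √271 ∈ Q (other pairings), all impossible. Hence [Q(γ):Q] = 4 = [Q(√74, √271):Q], so Q(γ) = Q(√74, √271).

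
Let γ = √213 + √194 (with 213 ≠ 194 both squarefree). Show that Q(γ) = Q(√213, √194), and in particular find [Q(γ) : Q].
[Q(γ) : Q] = 4 (equivalently, Q(γ) = Q(√213, √194))

Obviously Q(γ) ⊆ Q(√213, √194), and [Q(√213, √194):Q] = 4 (since 213, 194 are distinct squarefree integers > 1 with 41322 not a perfect square). To show equality we compute the minimal polynomial of γ. From γ = √213 + √194: γ^2 = 213 + 2√(41322) + 194 = 407 + 2√(41322), so γ^2 - 407 = 2√(41322); squaring, (γ^2 - 407)^2 = 4·41322, i.e. γ^4 - 814γ^2 + 165649 - 165288 = 0, i.e. γ^4 - 814γ^2 + 361 = 0. So γ is a root of x^4 - 814x^2 + 361. This polynomial is irreducible over Q: it has no rational root (each ±√213 ± √194 is irrational), and any factorization into two quadratics over Q would force √(41322) ∈ Q (pairing opposite roots) or √213, √194 ∈ Q (other pairings), all impossible. Hence [Q(γ):Q] = 4 = [Q(√213, √194):Q], so Q(γ) = Q(√213, √194).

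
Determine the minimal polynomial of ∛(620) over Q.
m_α(x) = x^3 - 620

α satisfies α^3 = 620, so x^3 - 620 annihilates α. By the rational root test, a rational root p/q (in lowest terms) of x^3 - 620 would satisfy p^3 = 620 q^3, forcing q = 1 and p^3 = 620; but 620 is not a perfect cube, contradiction. A monic cubic over Q with no rational root is irreducible (any nontrivial factorization would include a linear factor). Hence x^3 - 620 is the minimal polynomial of α, and in particular [Q(α):Q] = 3.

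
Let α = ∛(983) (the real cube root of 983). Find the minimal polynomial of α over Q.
m_α(x) = x^3 - 983

α satisfies α^3 = 983, so x^3 - 983 annihilates α. By the rational root test, a rational root p/q (in lowest terms) of x^3 - 983 would satisfy p^3 = 983 q^3, forcing q = 1 and p^3 = 983; but 983 is not a perfect cube, contradiction. A monic cubic over Q with no rational root is irreducible (any nontrivial factorization would include a linear factor). Hence x^3 - 983 is the minimal polynomial of α, and in particular [Q(α):Q] = 3.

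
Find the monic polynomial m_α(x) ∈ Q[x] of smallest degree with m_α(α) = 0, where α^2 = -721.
m_α(x) = x^2 + 721

α satisfies α^2 + 721 = 0, so x^2 + 721 annihilates α. Since d = -721 is squarefree and ≠ 1, it is not a perfect square in Q, so x^2 + 721 has no rational root and is therefore irreducible over Q (a degree-2 polynomial over a field is irreducible iff it has no root). Hence m_α(x) = x^2 + 721.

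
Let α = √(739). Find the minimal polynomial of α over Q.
m_α(x) = x^2 - 739

α satisfies α^2 - 739 = 0, so x^2 - 739 annihilates α. Since d = 739 is squarefree and ≠ 1, it is not a perfect square in Q, so x^2 - 739 has no rational root and is therefore irreducible over Q (a degree-2 polynomial over a field is irreducible iff it has no root). Hence m_α(x) = x^2 - 739.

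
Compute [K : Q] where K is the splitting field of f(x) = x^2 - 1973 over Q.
[K : Q] = 2

f(x) = x^2 - 1973 factors as (x - √1973)(x + √1973). The splitting field is K = Q(√1973). Since 1973 is squarefree and > 1, it is not a perfect square, so x^2 - 1973 is irreducible over Q and [Q(√1973) : Q] = 2. Hence [K : Q] = 2.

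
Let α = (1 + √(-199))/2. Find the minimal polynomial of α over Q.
m_α(x) = x^2 - x + 50

From 2α - 1 = √(-199), squaring gives (2α - 1)^2 = -199, i.e. 4α^2 - 4α + 1 = -199, so α^2 - α + (1 + 199)/4 = 0. Since -199 ≡ 1 (mod 4), (1 + 199)/4 = 50 ∈ Z. The polynomial x^2 - x + 50 has discriminant 1 - 4·(50) = -199, which is not a perfect square in Q (d = -199 is squarefree and ≠ 1), so x^2 - x + 50 is irreducible over Q. It is the minimal polynomial of α.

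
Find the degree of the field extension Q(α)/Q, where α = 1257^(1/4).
[Q(α):Q] = 4

α is a root of x^4 - 1257. By Eisenstein's criterion at the prime p = 3 (which divides the constant term 1257 but p^2 = 9 does not, since 1257 is squarefree), x^4 - 1257 is irreducible over Q. Hence [Q(α):Q] = 4.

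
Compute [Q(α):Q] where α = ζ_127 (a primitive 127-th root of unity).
[Q(α):Q] = 126

The minimal polynomial of ζ_127 over Q is the 127-th cyclotomic polynomial Φ_127(x), which is irreducible over Q and has degree φ(127) = 126. Hence [Q(α):Q] = φ(127) = 126.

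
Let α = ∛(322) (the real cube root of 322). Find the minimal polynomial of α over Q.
m_α(x) = x^3 - 322

α satisfies α^3 = 322, so x^3 - 322 annihilates α. By the rational root test, a rational root p/q (in lowest terms) of x^3 - 322 would satisfy p^3 = 322 q^3, forcing q = 1 and p^3 = 322; but 322 is not a perfect cube, contradiction. A monic cubic over Q with no rational root is irreducible (any nontrivial factorization would include a linear factor). Hence x^3 - 322 is the minimal polynomial of α, and in particular [Q(α):Q] = 3.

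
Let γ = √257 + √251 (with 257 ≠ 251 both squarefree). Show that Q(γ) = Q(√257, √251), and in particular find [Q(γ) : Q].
[Q(γ) : Q] = 4 (equivalently, Q(γ) = Q(√257, √251))

Obviously Q(γ) ⊆ Q(√257, √251), and [Q(√257, √251):Q] = 4 (since 257, 251 are distinct squarefree integers > 1 with 64507 not a perfect square). To show equality we compute the minimal polynomial of γ. From γ = √257 + √251: γ^2 = 257 + 2√(64507) + 251 = 508 + 2√(64507), so γ^2 - 508 = 2√(64507); squaring, (γ^2 - 508)^2 = 4·64507, i.e. γ^4 - 1016γ^2 + 258064 - 258028 = 0, i.e. γ^4 - 1016γ^2 + 36 = 0. So γ is a root of x^4 - 1016x^2 + 36. This polynomial is irreducible over Q: it has no rational root (each ±√257 ± √251 is irrational), and any factorization into two quadratics over Q would force √(64507) ∈ Q (pairing opposite roots) or √257, √251 ∈ Q (other pairings), all impossible. Hence [Q(γ):Q] = 4 = [Q(√257, √251):Q], so Q(γ) = Q(√257, √251).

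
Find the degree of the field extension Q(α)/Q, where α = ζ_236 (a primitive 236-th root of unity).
[Q(α):Q] = 116

The minimal polynomial of ζ_236 over Q is the 236-th cyclotomic polynomial Φ_236(x), which is irreducible over Q and has degree φ(236) = 116. Hence [Q(α):Q] = φ(236) = 116.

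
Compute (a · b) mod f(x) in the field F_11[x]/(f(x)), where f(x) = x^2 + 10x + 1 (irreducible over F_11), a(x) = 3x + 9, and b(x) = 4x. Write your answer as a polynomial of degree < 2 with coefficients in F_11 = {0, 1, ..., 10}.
a · b ≡ 4x + 10 (mod f(x))

Multiply in F_11[x]: a(x)·b(x) = (3x + 9)·(4x) = x^2 + 3x. This has degree ≥ 2, so divide by f(x) over F_11: x^2 + 3x = (1)·(x^2 + 10x + 1) + (4x + 10). Hence a·b ≡ 4x + 10 (mod f). (F_11[x]/(f) is a field with 11^2 = 121 elements since f is irreducible of degree 2.)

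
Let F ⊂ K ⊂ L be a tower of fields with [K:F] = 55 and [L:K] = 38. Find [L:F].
[L:F] = 2090

The tower law says that for any tower of field extensions F ⊂ K ⊂ L with finite degrees, [L:F] = [L:K] · [K:F]. Here this gives [L:F] = 38 · 55 = 2090.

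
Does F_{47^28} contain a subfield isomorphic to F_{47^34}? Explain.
No: F_{47^34} is not a subfield of F_{47^28}

F_{p^m} embeds in F_{p^n} iff m | n. Here 34 ∤ 28 (since 28 = 0·34 + 28 with remainder 28 ≠ 0), so F_{47^34} is not a subfield of F_{47^28}. Equivalently: if it were, the tower law would give 34 = [F_{47^34}:F_47] dividing [F_{47^28}:F_47] = 28, contradiction.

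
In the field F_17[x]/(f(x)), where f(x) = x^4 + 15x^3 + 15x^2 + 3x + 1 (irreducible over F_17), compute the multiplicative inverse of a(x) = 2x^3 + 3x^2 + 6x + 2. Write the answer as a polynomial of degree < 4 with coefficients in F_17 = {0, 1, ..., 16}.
a(x)^(-1) ≡ 14x^3 + 5x^2 + 10x + 9 (mod f(x))

Since f is irreducible over F_17, F_17[x]/(f) is a field and a(x) ≠ 0 has an inverse. Apply the extended Euclidean algorithm to f(x) and a(x) in F_17[x]: f(x) = (9x + 11)·a(x) + (13x^2 + 4x + 13);  a(x) = (8x + 3)·(13x^2 + 4x + 13) + (9x + 14);  (13x^2 + 4x + 13) = (9x + 11)·(9x + 14) + (12). The last nonzero remainder is the constant 12 = gcd(f, a) in F_17. Back-substituting through the division chain expresses 12 = s(x)·a(x) + t(x)·f(x) with s(x) ≡ 15x^3 + 9x^2 + x + 6 (mod f), so (15x^3 + 9x^2 + x + 6)·a(x) ≡ 12 (mod f). Multiplying by 12^(-1) ≡ 10 in F_17 gives a(x)^(-1) ≡ 10·(15x^3 + 9x^2 + x + 6) ≡ 14x^3 + 5x^2 + 10x + 9 (mod f). Check: (2x^3 + 3x^2 + 6x + 2)·(14x^3 + 5x^2 + 10x + 9) = 11x^6 + x^5 + 4x^3 + 12x^2 + 6x + 1 ≡ 1 (mod x^4 + 15x^3 + 15x^2 + 3x + 1).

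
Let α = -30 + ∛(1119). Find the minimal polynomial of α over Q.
m_α(x) = x^3 + 90x^2 + 2700x + 25881

Set β = α + 30 = ∛(1119), so β^3 = 1119. Then (α + 30)^3 - 1119 = 0, i.e. α is a root of g(x) = (x + 30)^3 - 1119 = x^3 + 90x^2 + 2700x + 25881. Since g(x) = h(x + 30) where h(x) = x^3 - 1119, and h is irreducible over Q (because 1119 is not a perfect cube, so h has no rational root, and a monic cubic with no rational root is irreducible), g is also irreducible (irreducibility is preserved under the substitution x → x + 30). Hence m_α(x) = x^3 + 90x^2 + 2700x + 25881.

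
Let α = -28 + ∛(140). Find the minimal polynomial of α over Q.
m_α(x) = x^3 + 84x^2 + 2352x + 21812

Set β = α + 28 = ∛(140), so β^3 = 140. Then (α + 28)^3 - 140 = 0, i.e. α is a root of g(x) = (x + 28)^3 - 140 = x^3 + 84x^2 + 2352x + 21812. Since g(x) = h(x + 28) where h(x) = x^3 - 140, and h is irreducible over Q (because 140 is not a perfect cube, so h has no rational root, and a monic cubic with no rational root is irreducible), g is also irreducible (irreducibility is preserved under the substitution x → x + 28). Hence m_α(x) = x^3 + 84x^2 + 2352x + 21812.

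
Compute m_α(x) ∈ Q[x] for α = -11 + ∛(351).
m_α(x) = x^3 + 33x^2 + 363x + 980

Set β = α + 11 = ∛(351), so β^3 = 351. Then (α + 11)^3 - 351 = 0, i.e. α is a root of g(x) = (x + 11)^3 - 351 = x^3 + 33x^2 + 363x + 980. Since g(x) = h(x + 11) where h(x) = x^3 - 351, and h is irreducible over Q (because 351 is not a perfect cube, so h has no rational root, and a monic cubic with no rational root is irreducible), g is also irreducible (irreducibility is preserved under the substitution x → x + 11). Hence m_α(x) = x^3 + 33x^2 + 363x + 980.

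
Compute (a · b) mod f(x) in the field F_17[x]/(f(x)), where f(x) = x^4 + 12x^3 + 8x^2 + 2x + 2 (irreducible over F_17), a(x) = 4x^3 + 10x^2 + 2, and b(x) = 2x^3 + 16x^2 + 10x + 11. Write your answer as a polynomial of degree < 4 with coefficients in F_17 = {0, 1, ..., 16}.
a · b ≡ 13x^3 + x^2 + 11x + 6 (mod f(x))

Multiply in F_17[x]: a(x)·b(x) = (4x^3 + 10x^2 + 2)·(2x^3 + 16x^2 + 10x + 11) = 8x^6 + 16x^5 + 13x^4 + 12x^3 + 6x^2 + 3x + 5. This has degree ≥ 4, so divide by f(x) over F_17: 8x^6 + 16x^5 + 13x^4 + 12x^3 + 6x^2 + 3x + 5 = (8x^2 + 5x + 8)·(x^4 + 12x^3 + 8x^2 + 2x + 2) + (13x^3 + x^2 + 11x + 6). Hence a·b ≡ 13x^3 + x^2 + 11x + 6 (mod f). (F_17[x]/(f) is a field with 17^4 = 83521 elements since f is irreducible of degree 4.)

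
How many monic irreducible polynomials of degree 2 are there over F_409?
There are 83436 monic irreducible polynomials of degree 2 over F_409

Each element of F_{409^2} that lies in no proper subfield is a root of exactly one monic irreducible of degree 2 over F_409, and each such polynomial has 2 distinct roots in F_{409^2}. By Möbius inversion the count is N_409(2) = (1/2) Σ_{d|2} μ(2/d) · 409^d = (1/2)(μ(2)·409^1 + μ(1)·409^2) = 166872/2 = 83436.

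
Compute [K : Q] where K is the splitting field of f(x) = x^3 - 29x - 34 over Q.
[K : Q] = 6

By the rational root test, any rational root of the monic integer polynomial f(x) = x^3 - 29x - 34 must be an integer dividing the constant term -34, i.e. one of ±{1, 2, 17, 34}. Evaluating: f(1) = -62, f(-1) = -6, f(2) = -84, f(-2) = 16, f(17) = 4386, f(-17) = -4454, f(34) = 38284, f(-34) = -38352; none is 0, so f has no rational root and is therefore irreducible over Q (a cubic with no linear factor over a field is irreducible). For an irreducible cubic, the Galois group is A_3 or S_3 according as the discriminant disc(f) = -4a^3 - 27b^2 = -4·(-29)^3 - 27·(-34)^2 = 66344 is or is not a square in Q. Here disc(f) = 66344 is not a perfect square in Q, so the Galois group of f over Q is not contained in A_3 and must be all of S_3. The splitting field has degree |S_3| = 6 over Q, so [K : Q] = 6.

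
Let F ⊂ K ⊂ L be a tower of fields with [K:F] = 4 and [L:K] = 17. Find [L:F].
[L:F] = 68

The tower law says that for any tower of field extensions F ⊂ K ⊂ L with finite degrees, [L:F] = [L:K] · [K:F]. Here this gives [L:F] = 17 · 4 = 68.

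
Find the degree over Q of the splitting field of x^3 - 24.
[K : Q] = 6

The roots of x^3 - 24 are ∛24, ω∛24, ω^2∛24 where ω = e^(2πi/3) is a primitive cube root of unity, so K = Q(∛24, ω). Now [Q(∛24):Q] = 3 (since 24 is not a perfect cube, x^3 - 24 is irreducible) and [Q(ω):Q] = 2. Both 2 and 3 divide [K:Q], and [K:Q] ≤ 3·2 = 6, so [K:Q] = 6. (Equivalently: Q(∛24) ⊂ R but ω ∉ R, so [K : Q(∛24)] = 2.)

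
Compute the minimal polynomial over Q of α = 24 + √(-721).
m_α(x) = x^2 - 48x + 1297

From α - 24 = √(-721), squaring gives (α - 24)^2 = -721, i.e. α^2 - 48α + 576 = -721, so α^2 - 48α + 1297 = 0. The discriminant of x^2 - 48x + 1297 is (-48)^2 - 4·(1297) = 2304 - 5188 = -2884, and 4·(-721) is not a perfect square in Q since -721 is squarefree and ≠ 1. Hence x^2 - 48x + 1297 is irreducible over Q and is the minimal polynomial of α.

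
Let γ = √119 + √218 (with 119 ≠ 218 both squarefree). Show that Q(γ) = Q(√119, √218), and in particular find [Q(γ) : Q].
[Q(γ) : Q] = 4 (equivalently, Q(γ) = Q(√119, √218))

Obviously Q(γ) ⊆ Q(√119, √218), and [Q(√119, √218):Q] = 4 (since 119, 218 are distinct squarefree integers > 1 with 25942 not a perfect square). To show equality we compute the minimal polynomial of γ. From γ = √119 + √218: γ^2 = 119 + 2√(25942) + 218 = 337 + 2√(25942), so γ^2 - 337 = 2√(25942); squaring, (γ^2 - 337)^2 = 4·25942, i.e. γ^4 - 674γ^2 + 113569 - 103768 = 0, i.e. γ^4 - 674γ^2 + 9801 = 0. So γ is a root of x^4 - 674x^2 + 9801. This polynomial is irreducible over Q: it has no rational root (each ±√119 ± √218 is irrational), and any factorization into two quadratics over Q would force √(25942) ∈ Q (pairing opposite roots) or √119, √218 ∈ Q (other pairings), all impossible. Hence [Q(γ):Q] = 4 = [Q(√119, √218):Q], so Q(γ) = Q(√119, √218).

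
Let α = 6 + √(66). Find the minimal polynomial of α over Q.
m_α(x) = x^2 - 12x - 30

From α - 6 = √(66), squaring gives (α - 6)^2 = 66, i.e. α^2 - 12α + 36 = 66, so α^2 - 12α - 30 = 0. The discriminant of x^2 - 12x - 30 is (-12)^2 - 4·(-30) = 144 + 120 = 264, and 4·(66) is not a perfect square in Q since 66 is squarefree and ≠ 1. Hence x^2 - 12x - 30 is irreducible over Q and is the minimal polynomial of α.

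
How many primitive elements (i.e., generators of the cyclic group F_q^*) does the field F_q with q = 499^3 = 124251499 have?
There are φ(124251498) = 34750944 primitive elements

F_q^* is cyclic of order q - 1 = 124251498. A cyclic group of order m has exactly φ(m) generators. Here m = 124251498 = 2 · 3^2 · 7 · 83 · 109^2, so the number of primitive elements is φ(124251498) = 34750944.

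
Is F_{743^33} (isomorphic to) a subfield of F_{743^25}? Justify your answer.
No: F_{743^33} is not a subfield of F_{743^25}

F_{p^m} embeds in F_{p^n} iff m | n. Here 33 ∤ 25 (since 25 = 0·33 + 25 with remainder 25 ≠ 0), so F_{743^33} is not a subfield of F_{743^25}. Equivalently: if it were, the tower law would give 33 = [F_{743^33}:F_743] dividing [F_{743^25}:F_743] = 25, contradiction.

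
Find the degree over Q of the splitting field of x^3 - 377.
[K : Q] = 6

The roots of x^3 - 377 are ∛377, ω∛377, ω^2∛377 where ω = e^(2πi/3) is a primitive cube root of unity, so K = Q(∛377, ω). Now [Q(∛377):Q] = 3 (since 377 is not a perfect cube, x^3 - 377 is irreducible) and [Q(ω):Q] = 2. Both 2 and 3 divide [K:Q], and [K:Q] ≤ 3·2 = 6, so [K:Q] = 6. (Equivalently: Q(∛377) ⊂ R but ω ∉ R, so [K : Q(∛377)] = 2.)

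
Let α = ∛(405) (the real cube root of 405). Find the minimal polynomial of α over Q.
m_α(x) = x^3 - 405

α satisfies α^3 = 405, so x^3 - 405 annihilates α. By the rational root test, a rational root p/q (in lowest terms) of x^3 - 405 would satisfy p^3 = 405 q^3, forcing q = 1 and p^3 = 405; but 405 is not a perfect cube, contradiction. A monic cubic over Q with no rational root is irreducible (any nontrivial factorization would include a linear factor). Hence x^3 - 405 is the minimal polynomial of α, and in particular [Q(α):Q] = 3.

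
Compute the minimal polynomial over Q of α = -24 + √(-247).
m_α(x) = x^2 + 48x + 823

From α + 24 = √(-247), squaring gives (α + 24)^2 = -247, i.e. α^2 + 48α + 576 = -247, so α^2 + 48α + 823 = 0. The discriminant of x^2 + 48x + 823 is (48)^2 - 4·(823) = 2304 - 3292 = -988, and 4·(-247) is not a perfect square in Q since -247 is squarefree and ≠ 1. Hence x^2 + 48x + 823 is irreducible over Q and is the minimal polynomial of α.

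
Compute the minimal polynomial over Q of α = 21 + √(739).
m_α(x) = x^2 - 42x - 298

From α - 21 = √(739), squaring gives (α - 21)^2 = 739, i.e. α^2 - 42α + 441 = 739, so α^2 - 42α - 298 = 0. The discriminant of x^2 - 42x - 298 is (-42)^2 - 4·(-298) = 1764 + 1192 = 2956, and 4·(739) is not a perfect square in Q since 739 is squarefree and ≠ 1. Hence x^2 - 42x - 298 is irreducible over Q and is the minimal polynomial of α.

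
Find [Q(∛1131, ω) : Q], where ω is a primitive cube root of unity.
[Q(∛1131, ω) : Q] = 6

[Q(∛1131):Q] = 3 (min poly x^3 - 1131, irreducible since 1131 is not a perfect cube). [Q(ω):Q] = 2 (min poly x^2 + x + 1). Since Q(∛1131) ⊂ R and ω ∉ R, we have ω ∉ Q(∛1131), so x^2 + x + 1 remains irreducible over Q(∛1131) and [Q(∛1131, ω) : Q(∛1131)] = 2. By the tower law, [Q(∛1131, ω) : Q] = 3 · 2 = 6. (In fact Q(∛1131, ω) is the splitting field of x^3 - 1131 over Q.)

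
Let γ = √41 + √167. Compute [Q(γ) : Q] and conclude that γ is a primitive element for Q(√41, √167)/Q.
[Q(γ) : Q] = 4 (equivalently, Q(γ) = Q(√41, √167))

Obviously Q(γ) ⊆ Q(√41, √167), and [Q(√41, √167):Q] = 4 (since 41, 167 are distinct squarefree integers > 1 with 6847 not a perfect square). To show equality we compute the minimal polynomial of γ. From γ = √41 + √167: γ^2 = 41 + 2√(6847) + 167 = 208 + 2√(6847), so γ^2 - 208 = 2√(6847); squaring, (γ^2 - 208)^2 = 4·6847, i.e. γ^4 - 416γ^2 + 43264 - 27388 = 0, i.e. γ^4 - 416γ^2 + 15876 = 0. So γ is a root of x^4 - 416x^2 + 15876. This polynomial is irreducible over Q: it has no rational root (each ±√41 ± √167 is irrational), and any factorization into two quadratics over Q would force √(6847) ∈ Q (pairing opposite roots) or √41, √167 ∈ Q (other pairings), all impossible. Hence [Q(γ):Q] = 4 = [Q(√41, √167):Q], so Q(γ) = Q(√41, √167).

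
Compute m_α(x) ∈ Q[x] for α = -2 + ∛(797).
m_α(x) = x^3 + 6x^2 + 12x - 789

Set β = α + 2 = ∛(797), so β^3 = 797. Then (α + 2)^3 - 797 = 0, i.e. α is a root of g(x) = (x + 2)^3 - 797 = x^3 + 6x^2 + 12x - 789. Since g(x) = h(x + 2) where h(x) = x^3 - 797, and h is irreducible over Q (because 797 is not a perfect cube, so h has no rational root, and a monic cubic with no rational root is irreducible), g is also irreducible (irreducibility is preserved under the substitution x → x + 2). Hence m_α(x) = x^3 + 6x^2 + 12x - 789.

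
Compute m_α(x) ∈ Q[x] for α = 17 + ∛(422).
m_α(x) = x^3 - 51x^2 + 867x - 5335

Set β = α - 17 = ∛(422), so β^3 = 422. Then (α - 17)^3 - 422 = 0, i.e. α is a root of g(x) = (x - 17)^3 - 422 = x^3 - 51x^2 + 867x - 5335. Since g(x) = h(x - 17) where h(x) = x^3 - 422, and h is irreducible over Q (because 422 is not a perfect cube, so h has no rational root, and a monic cubic with no rational root is irreducible), g is also irreducible (irreducibility is preserved under the substitution x → x - 17). Hence m_α(x) = x^3 - 51x^2 + 867x - 5335.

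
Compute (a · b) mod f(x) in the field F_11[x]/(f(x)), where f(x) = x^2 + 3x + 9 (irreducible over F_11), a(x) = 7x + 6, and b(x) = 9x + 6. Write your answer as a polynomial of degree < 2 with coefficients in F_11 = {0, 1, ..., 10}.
a · b ≡ 6x + 8 (mod f(x))

Multiply in F_11[x]: a(x)·b(x) = (7x + 6)·(9x + 6) = 8x^2 + 8x + 3. This has degree ≥ 2, so divide by f(x) over F_11: 8x^2 + 8x + 3 = (8)·(x^2 + 3x + 9) + (6x + 8). Hence a·b ≡ 6x + 8 (mod f). (F_11[x]/(f) is a field with 11^2 = 121 elements since f is irreducible of degree 2.)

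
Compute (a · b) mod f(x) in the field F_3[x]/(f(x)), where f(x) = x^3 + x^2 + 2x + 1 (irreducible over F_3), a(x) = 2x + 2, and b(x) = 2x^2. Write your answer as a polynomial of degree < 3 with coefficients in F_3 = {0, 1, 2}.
a · b ≡ x + 2 (mod f(x))

Multiply in F_3[x]: a(x)·b(x) = (2x + 2)·(2x^2) = x^3 + x^2. This has degree ≥ 3, so divide by f(x) over F_3: x^3 + x^2 = (1)·(x^3 + x^2 + 2x + 1) + (x + 2). Hence a·b ≡ x + 2 (mod f). (F_3[x]/(f) is a field with 3^3 = 27 elements since f is irreducible of degree 3.)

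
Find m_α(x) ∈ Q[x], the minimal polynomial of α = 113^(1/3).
m_α(x) = x^3 - 113

α satisfies α^3 = 113, so x^3 - 113 annihilates α. By the rational root test, a rational root p/q (in lowest terms) of x^3 - 113 would satisfy p^3 = 113 q^3, forcing q = 1 and p^3 = 113; but 113 is not a perfect cube, contradiction. A monic cubic over Q with no rational root is irreducible (any nontrivial factorization would include a linear factor). Hence x^3 - 113 is the minimal polynomial of α, and in particular [Q(α):Q] = 3.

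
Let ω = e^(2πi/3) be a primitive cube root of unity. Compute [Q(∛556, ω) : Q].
[Q(∛556, ω) : Q] = 6

[Q(∛556):Q] = 3 (min poly x^3 - 556, irreducible since 556 is not a perfect cube). [Q(ω):Q] = 2 (min poly x^2 + x + 1). Since Q(∛556) ⊂ R and ω ∉ R, we have ω ∉ Q(∛556), so x^2 + x + 1 remains irreducible over Q(∛556) and [Q(∛556, ω) : Q(∛556)] = 2. By the tower law, [Q(∛556, ω) : Q] = 3 · 2 = 6. (In fact Q(∛556, ω) is the splitting field of x^3 - 556 over Q.)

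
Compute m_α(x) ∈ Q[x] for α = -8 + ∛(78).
m_α(x) = x^3 + 24x^2 + 192x + 434

Set β = α + 8 = ∛(78), so β^3 = 78. Then (α + 8)^3 - 78 = 0, i.e. α is a root of g(x) = (x + 8)^3 - 78 = x^3 + 24x^2 + 192x + 434. Since g(x) = h(x + 8) where h(x) = x^3 - 78, and h is irreducible over Q (because 78 is not a perfect cube, so h has no rational root, and a monic cubic with no rational root is irreducible), g is also irreducible (irreducibility is preserved under the substitution x → x + 8). Hence m_α(x) = x^3 + 24x^2 + 192x + 434.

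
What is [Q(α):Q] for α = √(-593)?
[Q(α):Q] = 2

[Q(α):Q] equals the degree of the minimal polynomial of α. Here α^2 = -593 and x^2 + 593 is irreducible (d = -593 is squarefree, ≠ 1, hence not a square), so deg(m_α) = 2. Thus [Q(α):Q] = 2.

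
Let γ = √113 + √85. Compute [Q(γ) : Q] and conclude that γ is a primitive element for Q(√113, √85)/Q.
[Q(γ) : Q] = 4 (equivalently, Q(γ) = Q(√113, √85))

Obviously Q(γ) ⊆ Q(√113, √85), and [Q(√113, √85):Q] = 4 (since 113, 85 are distinct squarefree integers > 1 with 9605 not a perfect square). To show equality we compute the minimal polynomial of γ. From γ = √113 + √85: γ^2 = 113 + 2√(9605) + 85 = 198 + 2√(9605), so γ^2 - 198 = 2√(9605); squaring, (γ^2 - 198)^2 = 4·9605, i.e. γ^4 - 396γ^2 + 39204 - 38420 = 0, i.e. γ^4 - 396γ^2 + 784 = 0. So γ is a root of x^4 - 396x^2 + 784. This polynomial is irreducible over Q: it has no rational root (each ±√113 ± √85 is irrational), and any factorization into two quadratics over Q would force √(9605) ∈ Q (pairing opposite roots) or √113, √85 ∈ Q (other pairings), all impossible. Hence [Q(γ):Q] = 4 = [Q(√113, √85):Q], so Q(γ) = Q(√113, √85).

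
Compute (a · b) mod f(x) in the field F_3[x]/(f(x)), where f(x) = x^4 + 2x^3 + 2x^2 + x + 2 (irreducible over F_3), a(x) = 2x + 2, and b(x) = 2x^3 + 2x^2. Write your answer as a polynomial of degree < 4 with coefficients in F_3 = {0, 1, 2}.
a · b ≡ 2x^2 + 2x + 1 (mod f(x))

Multiply in F_3[x]: a(x)·b(x) = (2x + 2)·(2x^3 + 2x^2) = x^4 + 2x^3 + x^2. This has degree ≥ 4, so divide by f(x) over F_3: x^4 + 2x^3 + x^2 = (1)·(x^4 + 2x^3 + 2x^2 + x + 2) + (2x^2 + 2x + 1). Hence a·b ≡ 2x^2 + 2x + 1 (mod f). (F_3[x]/(f) is a field with 3^4 = 81 elements since f is irreducible of degree 4.)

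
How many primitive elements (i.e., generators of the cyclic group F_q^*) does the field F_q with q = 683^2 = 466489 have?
There are φ(466488) = 129600 primitive elements

F_q^* is cyclic of order q - 1 = 466488. A cyclic group of order m has exactly φ(m) generators. Here m = 466488 = 2^3 · 3^2 · 11 · 19 · 31, so the number of primitive elements is φ(466488) = 129600.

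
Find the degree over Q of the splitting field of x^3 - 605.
[K : Q] = 6

The roots of x^3 - 605 are ∛605, ω∛605, ω^2∛605 where ω = e^(2πi/3) is a primitive cube root of unity, so K = Q(∛605, ω). Now [Q(∛605):Q] = 3 (since 605 is not a perfect cube, x^3 - 605 is irreducible) and [Q(ω):Q] = 2. Both 2 and 3 divide [K:Q], and [K:Q] ≤ 3·2 = 6, so [K:Q] = 6. (Equivalently: Q(∛605) ⊂ R but ω ∉ R, so [K : Q(∛605)] = 2.)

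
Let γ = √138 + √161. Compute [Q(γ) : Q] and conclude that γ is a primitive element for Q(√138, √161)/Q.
[Q(γ) : Q] = 4 (equivalently, Q(γ) = Q(√138, √161))

Obviously Q(γ) ⊆ Q(√138, √161), and [Q(√138, √161):Q] = 4 (since 138, 161 are distinct squarefree integers > 1 with 22218 not a perfect square). To show equality we compute the minimal polynomial of γ. From γ = √138 + √161: γ^2 = 138 + 2√(22218) + 161 = 299 + 2√(22218), so γ^2 - 299 = 2√(22218); squaring, (γ^2 - 299)^2 = 4·22218, i.e. γ^4 - 598γ^2 + 89401 - 88872 = 0, i.e. γ^4 - 598γ^2 + 529 = 0. So γ is a root of x^4 - 598x^2 + 529. This polynomial is irreducible over Q: it has no rational root (each ±√138 ± √161 is irrational), and any factorization into two quadratics over Q would force √(22218) ∈ Q (pairing opposite roots) or √138, √161 ∈ Q (other pairings), all impossible. Hence [Q(γ):Q] = 4 = [Q(√138, √161):Q], so Q(γ) = Q(√138, √161).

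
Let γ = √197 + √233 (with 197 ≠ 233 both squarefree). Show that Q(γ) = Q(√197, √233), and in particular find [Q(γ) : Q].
[Q(γ) : Q] = 4 (equivalently, Q(γ) = Q(√197, √233))

Obviously Q(γ) ⊆ Q(√197, √233), and [Q(√197, √233):Q] = 4 (since 197, 233 are distinct squarefree integers > 1 with 45901 not a perfect square). To show equality we compute the minimal polynomial of γ. From γ = √197 + √233: γ^2 = 197 + 2√(45901) + 233 = 430 + 2√(45901), so γ^2 - 430 = 2√(45901); squaring, (γ^2 - 430)^2 = 4·45901, i.e. γ^4 - 860γ^2 + 184900 - 183604 = 0, i.e. γ^4 - 860γ^2 + 1296 = 0. So γ is a root of x^4 - 860x^2 + 1296. This polynomial is irreducible over Q: it has no rational root (each ±√197 ± √233 is irrational), and any factorization into two quadratics over Q would force √(45901) ∈ Q (pairing opposite roots) or √197, √233 ∈ Q (other pairings), all impossible. Hence [Q(γ):Q] = 4 = [Q(√197, √233):Q], so Q(γ) = Q(√197, √233).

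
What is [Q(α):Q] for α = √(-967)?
[Q(α):Q] = 2

[Q(α):Q] equals the degree of the minimal polynomial of α. Here α^2 = -967 and x^2 + 967 is irreducible (d = -967 is squarefree, ≠ 1, hence not a square), so deg(m_α) = 2. Thus [Q(α):Q] = 2.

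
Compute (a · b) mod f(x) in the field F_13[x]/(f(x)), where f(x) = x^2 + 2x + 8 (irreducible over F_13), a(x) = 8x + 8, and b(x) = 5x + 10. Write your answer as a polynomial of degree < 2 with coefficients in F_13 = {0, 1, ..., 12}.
a · b ≡ x + 7 (mod f(x))

Multiply in F_13[x]: a(x)·b(x) = (8x + 8)·(5x + 10) = x^2 + 3x + 2. This has degree ≥ 2, so divide by f(x) over F_13: x^2 + 3x + 2 = (1)·(x^2 + 2x + 8) + (x + 7). Hence a·b ≡ x + 7 (mod f). (F_13[x]/(f) is a field with 13^2 = 169 elements since f is irreducible of degree 2.)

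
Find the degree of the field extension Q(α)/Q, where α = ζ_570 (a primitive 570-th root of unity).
[Q(α):Q] = 144

The minimal polynomial of ζ_570 over Q is the 570-th cyclotomic polynomial Φ_570(x), which is irreducible over Q and has degree φ(570) = 144. Hence [Q(α):Q] = φ(570) = 144.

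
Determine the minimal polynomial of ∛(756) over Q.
m_α(x) = x^3 - 756

α satisfies α^3 = 756, so x^3 - 756 annihilates α. By the rational root test, a rational root p/q (in lowest terms) of x^3 - 756 would satisfy p^3 = 756 q^3, forcing q = 1 and p^3 = 756; but 756 is not a perfect cube, contradiction. A monic cubic over Q with no rational root is irreducible (any nontrivial factorization would include a linear factor). Hence x^3 - 756 is the minimal polynomial of α, and in particular [Q(α):Q] = 3.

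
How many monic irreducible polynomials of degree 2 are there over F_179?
There are 15931 monic irreducible polynomials of degree 2 over F_179

Each element of F_{179^2} that lies in no proper subfield is a root of exactly one monic irreducible of degree 2 over F_179, and each such polynomial has 2 distinct roots in F_{179^2}. By Möbius inversion the count is N_179(2) = (1/2) Σ_{d|2} μ(2/d) · 179^d = (1/2)(μ(2)·179^1 + μ(1)·179^2) = 31862/2 = 15931.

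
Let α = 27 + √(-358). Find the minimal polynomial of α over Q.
m_α(x) = x^2 - 54x + 1087

From α - 27 = √(-358), squaring gives (α - 27)^2 = -358, i.e. α^2 - 54α + 729 = -358, so α^2 - 54α + 1087 = 0. The discriminant of x^2 - 54x + 1087 is (-54)^2 - 4·(1087) = 2916 - 4348 = -1432, and 4·(-358) is not a perfect square in Q since -358 is squarefree and ≠ 1. Hence x^2 - 54x + 1087 is irreducible over Q and is the minimal polynomial of α.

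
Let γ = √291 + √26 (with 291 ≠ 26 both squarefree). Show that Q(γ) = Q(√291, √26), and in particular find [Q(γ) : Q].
[Q(γ) : Q] = 4 (equivalently, Q(γ) = Q(√291, √26))

Obviously Q(γ) ⊆ Q(√291, √26), and [Q(√291, √26):Q] = 4 (since 291, 26 are distinct squarefree integers > 1 with 7566 not a perfect square). To show equality we compute the minimal polynomial of γ. From γ = √291 + √26: γ^2 = 291 + 2√(7566) + 26 = 317 + 2√(7566), so γ^2 - 317 = 2√(7566); squaring, (γ^2 - 317)^2 = 4·7566, i.e. γ^4 - 634γ^2 + 100489 - 30264 = 0, i.e. γ^4 - 634γ^2 + 70225 = 0. So γ is a root of x^4 - 634x^2 + 70225. This polynomial is irreducible over Q: it has no rational root (each ±√291 ± √26 is irrational), and any factorization into two quadratics over Q would force √(7566) ∈ Q (pairing opposite roots) or √291, √26 ∈ Q (other pairings), all impossible. Hence [Q(γ):Q] = 4 = [Q(√291, √26):Q], so Q(γ) = Q(√291, √26).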